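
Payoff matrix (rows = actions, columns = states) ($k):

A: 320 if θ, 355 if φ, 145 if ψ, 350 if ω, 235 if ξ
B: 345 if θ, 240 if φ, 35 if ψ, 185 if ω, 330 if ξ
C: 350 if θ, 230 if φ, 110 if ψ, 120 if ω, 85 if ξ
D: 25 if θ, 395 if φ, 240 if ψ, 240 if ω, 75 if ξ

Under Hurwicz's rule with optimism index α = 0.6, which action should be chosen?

A: 0.6·355 + 0.4·145 = 271
B: 0.6·345 + 0.4·35 = 221
C: 0.6·350 + 0.4·85 = 244
D: 0.6·395 + 0.4·25 = 247
Highest Hurwicz score = 271 → A.

A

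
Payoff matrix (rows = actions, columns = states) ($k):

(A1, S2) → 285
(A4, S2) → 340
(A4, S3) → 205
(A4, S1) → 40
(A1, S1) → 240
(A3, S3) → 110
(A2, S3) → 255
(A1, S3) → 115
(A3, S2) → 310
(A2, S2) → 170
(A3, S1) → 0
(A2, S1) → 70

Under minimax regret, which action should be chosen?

Column bests: S1=240, S2=340, S3=255.
A1 regrets: 0, 55, 140 → max 140
A2 regrets: 170, 170, 0 → max 170
A3 regrets: 240, 30, 145 → max 240
A4 regrets: 200, 0, 50 → max 200
Smallest max regret = 140 → A1.

A1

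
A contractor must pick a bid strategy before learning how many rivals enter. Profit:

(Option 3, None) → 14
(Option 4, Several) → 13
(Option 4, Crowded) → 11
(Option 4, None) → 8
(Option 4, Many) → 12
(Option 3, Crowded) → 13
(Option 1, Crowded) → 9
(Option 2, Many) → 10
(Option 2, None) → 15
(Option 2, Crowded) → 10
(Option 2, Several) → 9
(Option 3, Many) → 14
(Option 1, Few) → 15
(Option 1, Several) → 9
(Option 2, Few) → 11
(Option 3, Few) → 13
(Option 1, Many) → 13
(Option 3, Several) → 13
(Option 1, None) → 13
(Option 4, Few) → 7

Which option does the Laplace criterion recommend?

Option 3

Row averages: Option 1=11.8, Option 2=11, Option 3=13.4, Option 4=10.2
Highest average = 13.4 → Option 3.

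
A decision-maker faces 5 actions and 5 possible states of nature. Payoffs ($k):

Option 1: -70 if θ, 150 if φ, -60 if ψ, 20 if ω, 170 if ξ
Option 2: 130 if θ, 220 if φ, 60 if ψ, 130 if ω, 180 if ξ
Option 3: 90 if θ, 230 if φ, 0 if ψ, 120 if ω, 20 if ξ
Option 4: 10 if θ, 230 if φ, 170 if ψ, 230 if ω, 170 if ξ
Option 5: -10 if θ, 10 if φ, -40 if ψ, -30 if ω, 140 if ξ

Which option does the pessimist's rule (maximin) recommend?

Option 2

Row minima: Option 1=-70, Option 2=60, Option 3=0, Option 4=10, Option 5=-40
Best worst-case = 60 → Option 2.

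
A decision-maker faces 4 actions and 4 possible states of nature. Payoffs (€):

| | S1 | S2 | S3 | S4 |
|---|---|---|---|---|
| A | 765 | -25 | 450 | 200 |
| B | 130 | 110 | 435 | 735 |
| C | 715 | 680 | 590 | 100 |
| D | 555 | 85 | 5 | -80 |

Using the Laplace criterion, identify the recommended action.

Row averages: A=347.5, B=352.5, C=521.25, D=141.25
Highest average = 521.25 → C.

C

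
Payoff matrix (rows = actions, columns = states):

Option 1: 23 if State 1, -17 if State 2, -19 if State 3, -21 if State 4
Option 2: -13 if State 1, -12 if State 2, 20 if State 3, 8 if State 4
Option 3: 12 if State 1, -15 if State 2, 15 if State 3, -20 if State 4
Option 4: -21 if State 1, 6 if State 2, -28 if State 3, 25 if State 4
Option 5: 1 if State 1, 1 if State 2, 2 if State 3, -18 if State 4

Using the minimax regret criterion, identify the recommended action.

Column bests: State 1=23, State 2=6, State 3=20, State 4=25.
Option 1 regrets: 0, 23, 39, 46 → max 46
Option 2 regrets: 36, 18, 0, 17 → max 36
Option 3 regrets: 11, 21, 5, 45 → max 45
Option 4 regrets: 44, 0, 48, 0 → max 48
Option 5 regrets: 22, 5, 18, 43 → max 43
Smallest max regret = 36 → Option 2.

Option 2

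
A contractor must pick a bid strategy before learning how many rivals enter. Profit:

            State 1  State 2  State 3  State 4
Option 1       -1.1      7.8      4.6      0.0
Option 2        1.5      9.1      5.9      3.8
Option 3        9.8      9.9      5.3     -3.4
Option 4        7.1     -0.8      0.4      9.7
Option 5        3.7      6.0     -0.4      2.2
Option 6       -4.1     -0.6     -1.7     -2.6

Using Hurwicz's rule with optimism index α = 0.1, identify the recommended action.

Option 2

Option 1: 0.1·7.8 + 0.9·(-1.1) = -0.21
Option 2: 0.1·9.1 + 0.9·1.5 = 2.26
Option 3: 0.1·9.9 + 0.9·(-3.4) = -2.07
Option 4: 0.1·9.7 + 0.9·(-0.8) = 0.25
Option 5: 0.1·6.0 + 0.9·(-0.4) = 0.24
Option 6: 0.1·(-0.6) + 0.9·(-4.1) = -3.75
Highest Hurwicz score = 2.26 → Option 2.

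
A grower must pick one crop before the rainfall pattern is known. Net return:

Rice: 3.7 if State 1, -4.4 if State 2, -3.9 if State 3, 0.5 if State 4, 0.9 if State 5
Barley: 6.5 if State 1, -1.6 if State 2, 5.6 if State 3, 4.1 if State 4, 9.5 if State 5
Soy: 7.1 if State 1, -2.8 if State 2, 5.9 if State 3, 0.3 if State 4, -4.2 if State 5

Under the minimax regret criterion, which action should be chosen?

Barley

Column bests: State 1=7.1, State 2=-1.6, State 3=5.9, State 4=4.1, State 5=9.5.
Rice regrets: 3.4, 2.8, 9.8, 3.6, 8.6 → max 9.8
Barley regrets: 0.6, 0.0, 0.3, 0.0, 0.0 → max 0.6
Soy regrets: 0.0, 1.2, 0.0, 3.8, 13.7 → max 13.7
Smallest max regret = 0.6 → Barley.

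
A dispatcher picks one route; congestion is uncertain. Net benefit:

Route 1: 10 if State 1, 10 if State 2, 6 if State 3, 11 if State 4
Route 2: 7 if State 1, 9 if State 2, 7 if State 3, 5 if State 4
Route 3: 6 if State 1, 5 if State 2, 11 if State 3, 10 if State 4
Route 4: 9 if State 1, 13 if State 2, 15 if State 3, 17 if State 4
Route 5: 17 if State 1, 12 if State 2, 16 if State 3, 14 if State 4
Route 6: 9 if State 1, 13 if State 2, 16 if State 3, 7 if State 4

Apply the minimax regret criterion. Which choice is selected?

Column bests: State 1=17, State 2=13, State 3=16, State 4=17.
Route 1 regrets: 7, 3, 10, 6 → max 10
Route 2 regrets: 10, 4, 9, 12 → max 12
Route 3 regrets: 11, 8, 5, 7 → max 11
Route 4 regrets: 8, 0, 1, 0 → max 8
Route 5 regrets: 0, 1, 0, 3 → max 3
Route 6 regrets: 8, 0, 0, 10 → max 10
Smallest max regret = 3 → Route 5.

Route 5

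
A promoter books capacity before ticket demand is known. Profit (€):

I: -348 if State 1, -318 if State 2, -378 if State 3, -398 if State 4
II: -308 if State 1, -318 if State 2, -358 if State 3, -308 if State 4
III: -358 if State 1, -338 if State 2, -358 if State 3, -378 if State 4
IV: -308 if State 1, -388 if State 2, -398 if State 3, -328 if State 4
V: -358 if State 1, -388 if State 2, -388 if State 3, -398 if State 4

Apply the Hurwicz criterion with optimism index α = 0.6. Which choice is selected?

II

I: 0.6·(-318) + 0.4·(-398) = -350
II: 0.6·(-308) + 0.4·(-358) = -328
III: 0.6·(-338) + 0.4·(-378) = -354
IV: 0.6·(-308) + 0.4·(-398) = -344
V: 0.6·(-358) + 0.4·(-398) = -374
Highest Hurwicz score = -328 → II.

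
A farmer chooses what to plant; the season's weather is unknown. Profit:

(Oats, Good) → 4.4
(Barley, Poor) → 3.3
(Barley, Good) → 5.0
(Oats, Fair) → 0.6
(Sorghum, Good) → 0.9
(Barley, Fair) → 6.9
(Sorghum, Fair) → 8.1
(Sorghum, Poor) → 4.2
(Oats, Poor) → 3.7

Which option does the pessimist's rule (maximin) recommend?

Row minima: Barley=3.3, Oats=0.6, Sorghum=0.9
Best worst-case = 3.3 → Barley.

Barley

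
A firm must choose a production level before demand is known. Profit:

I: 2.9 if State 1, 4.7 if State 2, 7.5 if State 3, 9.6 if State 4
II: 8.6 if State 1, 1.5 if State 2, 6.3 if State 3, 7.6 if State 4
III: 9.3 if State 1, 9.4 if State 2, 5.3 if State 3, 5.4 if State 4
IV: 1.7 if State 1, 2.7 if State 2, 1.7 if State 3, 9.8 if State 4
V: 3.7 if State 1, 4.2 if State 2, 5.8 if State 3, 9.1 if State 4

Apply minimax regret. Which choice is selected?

III

Column bests: State 1=9.3, State 2=9.4, State 3=7.5, State 4=9.8.
I regrets: 6.4, 4.7, 0.0, 0.2 → max 6.4
II regrets: 0.7, 7.9, 1.2, 2.2 → max 7.9
III regrets: 0.0, 0.0, 2.2, 4.4 → max 4.4
IV regrets: 7.6, 6.7, 5.8, 0.0 → max 7.6
V regrets: 5.6, 5.2, 1.7, 0.7 → max 5.6
Smallest max regret = 4.4 → III.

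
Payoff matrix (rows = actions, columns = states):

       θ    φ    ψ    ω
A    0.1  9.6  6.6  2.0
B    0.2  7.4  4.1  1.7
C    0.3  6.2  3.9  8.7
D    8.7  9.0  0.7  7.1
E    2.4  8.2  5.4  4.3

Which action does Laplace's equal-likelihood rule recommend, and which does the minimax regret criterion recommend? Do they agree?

laplace → D; minimax regret → D (agree)

Row averages: A=4.575, B=3.35, C=4.775, D=6.375, E=5.075
Highest average = 6.375 → D.
Column bests: θ=8.7, φ=9.6, ψ=6.6, ω=8.7.
A regrets: 8.6, 0.0, 0.0, 6.7 → max 8.6
B regrets: 8.5, 2.2, 2.5, 7.0 → max 8.5
C regrets: 8.4, 3.4, 2.7, 0.0 → max 8.4
D regrets: 0.0, 0.6, 5.9, 1.6 → max 5.9
E regrets: 6.3, 1.4, 1.2, 4.4 → max 6.3
Smallest max regret = 5.9 → D.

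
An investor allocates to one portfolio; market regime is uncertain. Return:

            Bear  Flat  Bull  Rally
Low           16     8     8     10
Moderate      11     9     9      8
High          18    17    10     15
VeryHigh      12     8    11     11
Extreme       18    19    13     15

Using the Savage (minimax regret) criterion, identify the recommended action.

Extreme

Column bests: Bear=18, Flat=19, Bull=13, Rally=15.
Low regrets: 2, 11, 5, 5 → max 11
Moderate regrets: 7, 10, 4, 7 → max 10
High regrets: 0, 2, 3, 0 → max 3
VeryHigh regrets: 6, 11, 2, 4 → max 11
Extreme regrets: 0, 0, 0, 0 → max 0
Smallest max regret = 0 → Extreme.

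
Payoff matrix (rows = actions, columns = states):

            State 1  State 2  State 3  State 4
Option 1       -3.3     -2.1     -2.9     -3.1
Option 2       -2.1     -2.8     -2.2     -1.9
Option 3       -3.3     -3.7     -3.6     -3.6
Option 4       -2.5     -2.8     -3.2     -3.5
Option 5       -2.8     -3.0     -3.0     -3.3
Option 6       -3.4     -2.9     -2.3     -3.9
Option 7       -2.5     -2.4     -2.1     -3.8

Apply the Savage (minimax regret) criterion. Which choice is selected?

Option 2

Column bests: State 1=-2.1, State 2=-2.1, State 3=-2.1, State 4=-1.9.
Option 1 regrets: 1.2, 0.0, 0.8, 1.2 → max 1.2
Option 2 regrets: 0.0, 0.7, 0.1, 0.0 → max 0.7
Option 3 regrets: 1.2, 1.6, 1.5, 1.7 → max 1.7
Option 4 regrets: 0.4, 0.7, 1.1, 1.6 → max 1.6
Option 5 regrets: 0.7, 0.9, 0.9, 1.4 → max 1.4
Option 6 regrets: 1.3, 0.8, 0.2, 2.0 → max 2.0
Option 7 regrets: 0.4, 0.3, 0.0, 1.9 → max 1.9
Smallest max regret = 0.7 → Option 2.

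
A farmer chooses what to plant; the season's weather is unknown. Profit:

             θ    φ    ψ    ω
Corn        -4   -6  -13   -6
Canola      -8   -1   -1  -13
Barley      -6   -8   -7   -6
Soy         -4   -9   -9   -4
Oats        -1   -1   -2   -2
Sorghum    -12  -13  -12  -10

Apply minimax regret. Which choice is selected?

Column bests: θ=-1, φ=-1, ψ=-1, ω=-2.
Corn regrets: 3, 5, 12, 4 → max 12
Canola regrets: 7, 0, 0, 11 → max 11
Barley regrets: 5, 7, 6, 4 → max 7
Soy regrets: 3, 8, 8, 2 → max 8
Oats regrets: 0, 0, 1, 0 → max 1
Sorghum regrets: 11, 12, 11, 8 → max 12
Smallest max regret = 1 → Oats.

Oats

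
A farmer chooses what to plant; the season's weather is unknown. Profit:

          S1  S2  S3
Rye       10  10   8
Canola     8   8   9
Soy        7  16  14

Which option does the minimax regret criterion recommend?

Soy

Column bests: S1=10, S2=16, S3=14.
Rye regrets: 0, 6, 6 → max 6
Canola regrets: 2, 8, 5 → max 8
Soy regrets: 3, 0, 0 → max 3
Smallest max regret = 3 → Soy.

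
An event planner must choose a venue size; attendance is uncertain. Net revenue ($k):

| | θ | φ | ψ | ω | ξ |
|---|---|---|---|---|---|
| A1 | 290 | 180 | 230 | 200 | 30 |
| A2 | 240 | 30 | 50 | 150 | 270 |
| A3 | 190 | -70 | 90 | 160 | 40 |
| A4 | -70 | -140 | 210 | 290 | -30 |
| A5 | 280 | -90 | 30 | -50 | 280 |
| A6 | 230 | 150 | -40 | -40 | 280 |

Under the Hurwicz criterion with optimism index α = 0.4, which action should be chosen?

A1: 0.4·290 + 0.6·30 = 134
A2: 0.4·270 + 0.6·30 = 126
A3: 0.4·190 + 0.6·(-70) = 34
A4: 0.4·290 + 0.6·(-140) = 32
A5: 0.4·280 + 0.6·(-90) = 58
A6: 0.4·280 + 0.6·(-40) = 88
Highest Hurwicz score = 134 → A1.

A1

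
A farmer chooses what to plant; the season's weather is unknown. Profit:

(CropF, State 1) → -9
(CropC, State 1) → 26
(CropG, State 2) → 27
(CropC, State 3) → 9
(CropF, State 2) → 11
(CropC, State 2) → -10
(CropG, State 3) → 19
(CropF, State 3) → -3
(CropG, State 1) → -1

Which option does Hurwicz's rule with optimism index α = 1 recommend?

CropF: 1·11 + 0·(-9) = 11
CropC: 1·26 + 0·(-10) = 26
CropG: 1·27 + 0·(-1) = 27
Highest Hurwicz score = 27 → CropG.

CropG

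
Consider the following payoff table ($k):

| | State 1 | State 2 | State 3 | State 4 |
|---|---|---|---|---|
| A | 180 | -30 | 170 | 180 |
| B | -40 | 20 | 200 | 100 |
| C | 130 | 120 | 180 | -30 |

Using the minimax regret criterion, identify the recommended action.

Column bests: State 1=180, State 2=120, State 3=200, State 4=180.
A regrets: 0, 150, 30, 0 → max 150
B regrets: 220, 100, 0, 80 → max 220
C regrets: 50, 0, 20, 210 → max 210
Smallest max regret = 150 → A.

A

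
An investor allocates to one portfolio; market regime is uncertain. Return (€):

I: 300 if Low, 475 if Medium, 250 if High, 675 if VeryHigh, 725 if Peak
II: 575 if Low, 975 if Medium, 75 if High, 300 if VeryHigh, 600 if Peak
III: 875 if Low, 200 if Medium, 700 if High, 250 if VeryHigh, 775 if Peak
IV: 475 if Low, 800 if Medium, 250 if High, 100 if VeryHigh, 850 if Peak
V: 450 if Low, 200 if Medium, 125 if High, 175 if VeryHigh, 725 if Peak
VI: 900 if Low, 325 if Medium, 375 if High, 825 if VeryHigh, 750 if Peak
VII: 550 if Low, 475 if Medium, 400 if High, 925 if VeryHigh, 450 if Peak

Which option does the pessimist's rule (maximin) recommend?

VII

Row minima: I=250, II=75, III=200, IV=100, V=125, VI=325, VII=400
Best worst-case = 400 → VII.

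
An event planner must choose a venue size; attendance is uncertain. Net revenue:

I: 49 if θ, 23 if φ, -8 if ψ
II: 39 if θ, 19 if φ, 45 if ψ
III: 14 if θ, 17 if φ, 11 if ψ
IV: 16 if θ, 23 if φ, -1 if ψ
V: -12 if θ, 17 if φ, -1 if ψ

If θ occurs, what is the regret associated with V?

61

Best payoff under θ is 49.
Regret = 49 − (-12) = 61.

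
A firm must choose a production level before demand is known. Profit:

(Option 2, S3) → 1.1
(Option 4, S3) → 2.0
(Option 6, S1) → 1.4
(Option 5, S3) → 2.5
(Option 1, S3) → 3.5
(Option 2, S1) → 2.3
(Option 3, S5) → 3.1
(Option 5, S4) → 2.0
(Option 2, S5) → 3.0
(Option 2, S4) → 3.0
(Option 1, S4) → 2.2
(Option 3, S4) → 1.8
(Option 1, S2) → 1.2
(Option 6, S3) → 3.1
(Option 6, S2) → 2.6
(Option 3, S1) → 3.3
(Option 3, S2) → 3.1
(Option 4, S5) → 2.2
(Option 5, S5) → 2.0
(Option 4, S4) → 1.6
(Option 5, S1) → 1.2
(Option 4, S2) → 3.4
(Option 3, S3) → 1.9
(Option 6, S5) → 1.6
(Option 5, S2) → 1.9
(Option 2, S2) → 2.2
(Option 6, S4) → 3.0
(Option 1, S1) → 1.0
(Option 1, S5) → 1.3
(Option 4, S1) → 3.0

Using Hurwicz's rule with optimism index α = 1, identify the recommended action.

Option 1

Option 1: 1·3.5 + 0·1.0 = 3.5
Option 2: 1·3.0 + 0·1.1 = 3
Option 3: 1·3.3 + 0·1.8 = 3.3
Option 4: 1·3.4 + 0·1.6 = 3.4
Option 5: 1·2.5 + 0·1.2 = 2.5
Option 6: 1·3.1 + 0·1.4 = 3.1
Highest Hurwicz score = 3.5 → Option 1.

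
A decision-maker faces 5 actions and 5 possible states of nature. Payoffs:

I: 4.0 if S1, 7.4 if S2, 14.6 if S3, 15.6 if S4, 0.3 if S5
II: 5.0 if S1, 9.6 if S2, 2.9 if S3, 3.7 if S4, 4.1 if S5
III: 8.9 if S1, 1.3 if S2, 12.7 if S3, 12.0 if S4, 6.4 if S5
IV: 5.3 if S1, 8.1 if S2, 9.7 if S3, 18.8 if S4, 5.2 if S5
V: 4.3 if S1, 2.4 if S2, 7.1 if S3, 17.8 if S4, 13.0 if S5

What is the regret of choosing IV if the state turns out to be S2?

Best payoff under S2 is 9.6.
Regret = 9.6 − 8.1 = 1.5.

1.5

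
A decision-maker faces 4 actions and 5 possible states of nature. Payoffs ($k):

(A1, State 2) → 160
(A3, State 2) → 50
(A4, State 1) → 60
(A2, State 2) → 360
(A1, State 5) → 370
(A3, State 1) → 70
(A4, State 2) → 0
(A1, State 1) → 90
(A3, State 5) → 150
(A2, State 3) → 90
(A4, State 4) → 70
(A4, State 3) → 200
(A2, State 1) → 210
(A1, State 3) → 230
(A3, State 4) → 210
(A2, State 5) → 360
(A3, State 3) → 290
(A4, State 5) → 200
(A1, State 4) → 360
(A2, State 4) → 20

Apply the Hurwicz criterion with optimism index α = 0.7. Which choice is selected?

A1

A1: 0.7·370 + 0.3·90 = 286
A2: 0.7·360 + 0.3·20 = 258
A3: 0.7·290 + 0.3·50 = 218
A4: 0.7·200 + 0.3·0 = 140
Highest Hurwicz score = 286 → A1.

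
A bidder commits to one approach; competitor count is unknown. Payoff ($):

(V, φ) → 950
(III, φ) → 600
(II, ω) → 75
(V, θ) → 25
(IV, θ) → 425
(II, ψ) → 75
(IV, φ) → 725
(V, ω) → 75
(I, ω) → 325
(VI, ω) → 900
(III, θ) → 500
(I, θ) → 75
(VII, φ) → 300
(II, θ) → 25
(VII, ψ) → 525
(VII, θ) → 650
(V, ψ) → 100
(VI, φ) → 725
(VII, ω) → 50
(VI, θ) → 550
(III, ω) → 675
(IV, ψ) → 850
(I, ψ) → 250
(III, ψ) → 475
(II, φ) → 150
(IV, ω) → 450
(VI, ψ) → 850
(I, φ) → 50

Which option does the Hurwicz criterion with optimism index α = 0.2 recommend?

I: 0.2·325 + 0.8·50 = 105
II: 0.2·150 + 0.8·25 = 50
III: 0.2·675 + 0.8·475 = 515
IV: 0.2·850 + 0.8·425 = 510
V: 0.2·950 + 0.8·25 = 210
VI: 0.2·900 + 0.8·550 = 620
VII: 0.2·650 + 0.8·50 = 170
Highest Hurwicz score = 620 → VI.

VI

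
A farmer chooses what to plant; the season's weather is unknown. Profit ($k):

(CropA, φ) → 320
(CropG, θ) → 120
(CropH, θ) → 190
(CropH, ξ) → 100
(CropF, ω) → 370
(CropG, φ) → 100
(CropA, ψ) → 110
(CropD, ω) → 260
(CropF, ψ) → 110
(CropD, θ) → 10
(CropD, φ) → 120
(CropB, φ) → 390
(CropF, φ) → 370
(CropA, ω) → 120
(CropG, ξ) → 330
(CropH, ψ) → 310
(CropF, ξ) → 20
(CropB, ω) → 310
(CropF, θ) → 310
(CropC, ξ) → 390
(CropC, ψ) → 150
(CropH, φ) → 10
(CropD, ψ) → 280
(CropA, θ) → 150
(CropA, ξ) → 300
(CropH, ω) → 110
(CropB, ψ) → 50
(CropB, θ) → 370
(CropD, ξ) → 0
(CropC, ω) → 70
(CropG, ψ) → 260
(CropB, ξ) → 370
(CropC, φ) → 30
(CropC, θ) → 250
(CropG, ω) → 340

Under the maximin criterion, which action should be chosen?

Row minima: CropA=110, CropD=0, CropB=50, CropC=30, CropF=20, CropG=100, CropH=10
Best worst-case = 110 → CropA.

CropA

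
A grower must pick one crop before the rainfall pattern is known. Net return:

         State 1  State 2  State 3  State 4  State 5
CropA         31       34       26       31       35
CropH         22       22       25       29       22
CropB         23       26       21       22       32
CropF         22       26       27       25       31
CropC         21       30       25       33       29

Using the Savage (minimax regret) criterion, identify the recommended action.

Column bests: State 1=31, State 2=34, State 3=27, State 4=33, State 5=35.
CropA regrets: 0, 0, 1, 2, 0 → max 2
CropH regrets: 9, 12, 2, 4, 13 → max 13
CropB regrets: 8, 8, 6, 11, 3 → max 11
CropF regrets: 9, 8, 0, 8, 4 → max 9
CropC regrets: 10, 4, 2, 0, 6 → max 10
Smallest max regret = 2 → CropA.

CropA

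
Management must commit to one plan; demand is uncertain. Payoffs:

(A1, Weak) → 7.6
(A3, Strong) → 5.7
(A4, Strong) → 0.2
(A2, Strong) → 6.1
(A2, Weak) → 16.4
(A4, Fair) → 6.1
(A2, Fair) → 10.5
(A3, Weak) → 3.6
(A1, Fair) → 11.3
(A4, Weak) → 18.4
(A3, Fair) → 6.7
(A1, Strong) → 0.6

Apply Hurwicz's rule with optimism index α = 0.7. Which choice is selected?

A2

A1: 0.7·11.3 + 0.3·0.6 = 8.09
A2: 0.7·16.4 + 0.3·6.1 = 13.31
A3: 0.7·6.7 + 0.3·3.6 = 5.77
A4: 0.7·18.4 + 0.3·0.2 = 12.94
Highest Hurwicz score = 13.31 → A2.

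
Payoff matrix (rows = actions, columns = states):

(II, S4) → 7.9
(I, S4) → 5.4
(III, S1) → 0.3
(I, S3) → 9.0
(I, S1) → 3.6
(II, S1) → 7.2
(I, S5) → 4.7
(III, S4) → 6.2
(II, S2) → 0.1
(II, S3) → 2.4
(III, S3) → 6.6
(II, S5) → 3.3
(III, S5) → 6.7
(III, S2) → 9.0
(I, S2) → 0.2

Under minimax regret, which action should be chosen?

III

Column bests: S1=7.2, S2=9.0, S3=9.0, S4=7.9, S5=6.7.
I regrets: 3.6, 8.8, 0.0, 2.5, 2.0 → max 8.8
II regrets: 0.0, 8.9, 6.6, 0.0, 3.4 → max 8.9
III regrets: 6.9, 0.0, 2.4, 1.7, 0.0 → max 6.9
Smallest max regret = 6.9 → III.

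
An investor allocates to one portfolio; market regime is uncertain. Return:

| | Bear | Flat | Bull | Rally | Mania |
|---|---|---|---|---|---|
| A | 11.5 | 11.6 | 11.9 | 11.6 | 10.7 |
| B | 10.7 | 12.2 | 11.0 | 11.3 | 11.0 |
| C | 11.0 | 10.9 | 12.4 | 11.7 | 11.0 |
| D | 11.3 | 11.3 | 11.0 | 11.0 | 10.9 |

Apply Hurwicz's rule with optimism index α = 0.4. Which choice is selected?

A: 0.4·11.9 + 0.6·10.7 = 11.18
B: 0.4·12.2 + 0.6·10.7 = 11.3
C: 0.4·12.4 + 0.6·10.9 = 11.5
D: 0.4·11.3 + 0.6·10.9 = 11.06
Highest Hurwicz score = 11.5 → C.

C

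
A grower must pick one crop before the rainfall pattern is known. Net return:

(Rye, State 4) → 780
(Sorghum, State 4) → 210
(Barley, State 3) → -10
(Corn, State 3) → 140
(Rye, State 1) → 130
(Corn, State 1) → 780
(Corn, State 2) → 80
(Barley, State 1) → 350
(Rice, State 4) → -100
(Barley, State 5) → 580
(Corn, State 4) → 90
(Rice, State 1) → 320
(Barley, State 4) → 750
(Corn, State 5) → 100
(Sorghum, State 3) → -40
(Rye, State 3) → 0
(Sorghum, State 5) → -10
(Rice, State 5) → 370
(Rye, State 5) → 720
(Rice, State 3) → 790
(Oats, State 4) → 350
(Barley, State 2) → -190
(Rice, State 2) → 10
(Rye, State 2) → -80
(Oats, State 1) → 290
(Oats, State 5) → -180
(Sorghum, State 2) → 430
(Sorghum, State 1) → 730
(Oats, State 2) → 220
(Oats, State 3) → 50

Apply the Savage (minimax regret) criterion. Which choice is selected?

Corn

Column bests: State 1=780, State 2=430, State 3=790, State 4=780, State 5=720.
Rice regrets: 460, 420, 0, 880, 350 → max 880
Oats regrets: 490, 210, 740, 430, 900 → max 900
Barley regrets: 430, 620, 800, 30, 140 → max 800
Rye regrets: 650, 510, 790, 0, 0 → max 790
Corn regrets: 0, 350, 650, 690, 620 → max 690
Sorghum regrets: 50, 0, 830, 570, 730 → max 830
Smallest max regret = 690 → Corn.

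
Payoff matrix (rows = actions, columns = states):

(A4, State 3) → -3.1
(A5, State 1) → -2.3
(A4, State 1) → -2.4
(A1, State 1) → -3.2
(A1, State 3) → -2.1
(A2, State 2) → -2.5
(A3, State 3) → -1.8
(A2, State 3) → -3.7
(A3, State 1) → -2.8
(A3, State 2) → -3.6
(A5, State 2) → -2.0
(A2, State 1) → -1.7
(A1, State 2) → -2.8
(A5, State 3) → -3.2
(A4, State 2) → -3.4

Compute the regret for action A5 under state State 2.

Best payoff under State 2 is -2.0.
Regret = -2.0 − (-2.0) = 0.0.

0.0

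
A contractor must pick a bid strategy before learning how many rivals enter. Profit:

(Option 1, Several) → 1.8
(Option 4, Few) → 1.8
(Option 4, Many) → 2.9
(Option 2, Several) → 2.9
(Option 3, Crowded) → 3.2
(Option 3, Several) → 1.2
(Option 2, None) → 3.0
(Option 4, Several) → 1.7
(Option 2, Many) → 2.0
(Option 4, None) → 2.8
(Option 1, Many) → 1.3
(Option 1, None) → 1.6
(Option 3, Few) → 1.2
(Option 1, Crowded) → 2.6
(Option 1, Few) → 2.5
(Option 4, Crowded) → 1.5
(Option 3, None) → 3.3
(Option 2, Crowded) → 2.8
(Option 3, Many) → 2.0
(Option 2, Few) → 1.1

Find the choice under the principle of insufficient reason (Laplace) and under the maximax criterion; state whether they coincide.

Row averages: Option 1=1.96, Option 2=2.36, Option 3=2.18, Option 4=2.14
Highest average = 2.36 → Option 2.
Row maxima: Option 1=2.6, Option 2=3.0, Option 3=3.3, Option 4=2.9
Best best-case = 3.3 → Option 3.

laplace → Option 2; maximax → Option 3 (disagree)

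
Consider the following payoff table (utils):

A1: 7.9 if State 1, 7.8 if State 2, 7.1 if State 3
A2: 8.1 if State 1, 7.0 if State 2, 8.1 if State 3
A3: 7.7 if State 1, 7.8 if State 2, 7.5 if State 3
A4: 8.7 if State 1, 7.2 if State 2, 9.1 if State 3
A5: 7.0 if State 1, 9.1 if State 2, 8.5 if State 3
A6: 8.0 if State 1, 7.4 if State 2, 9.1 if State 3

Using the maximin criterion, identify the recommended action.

Row minima: A1=7.1, A2=7.0, A3=7.5, A4=7.2, A5=7.0, A6=7.4
Best worst-case = 7.5 → A3.

A3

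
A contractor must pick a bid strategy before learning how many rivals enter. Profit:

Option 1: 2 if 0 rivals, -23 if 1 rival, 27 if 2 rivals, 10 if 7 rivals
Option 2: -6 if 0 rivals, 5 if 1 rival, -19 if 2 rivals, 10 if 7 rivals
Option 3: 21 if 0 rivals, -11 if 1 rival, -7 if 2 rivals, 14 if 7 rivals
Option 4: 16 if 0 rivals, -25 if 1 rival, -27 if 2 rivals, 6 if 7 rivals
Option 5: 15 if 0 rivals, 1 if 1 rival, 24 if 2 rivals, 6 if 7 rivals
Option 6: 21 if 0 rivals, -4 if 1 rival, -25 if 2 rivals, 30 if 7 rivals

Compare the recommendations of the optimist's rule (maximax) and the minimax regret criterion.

maximax → Option 6; minimax regret → Option 5 (disagree)

Row maxima: Option 1=27, Option 2=10, Option 3=21, Option 4=16, Option 5=24, Option 6=30
Best best-case = 30 → Option 6.
Column bests: 0 rivals=21, 1 rival=5, 2 rivals=27, 7 rivals=30.
Option 1 regrets: 19, 28, 0, 20 → max 28
Option 2 regrets: 27, 0, 46, 20 → max 46
Option 3 regrets: 0, 16, 34, 16 → max 34
Option 4 regrets: 5, 30, 54, 24 → max 54
Option 5 regrets: 6, 4, 3, 24 → max 24
Option 6 regrets: 0, 9, 52, 0 → max 52
Smallest max regret = 24 → Option 5.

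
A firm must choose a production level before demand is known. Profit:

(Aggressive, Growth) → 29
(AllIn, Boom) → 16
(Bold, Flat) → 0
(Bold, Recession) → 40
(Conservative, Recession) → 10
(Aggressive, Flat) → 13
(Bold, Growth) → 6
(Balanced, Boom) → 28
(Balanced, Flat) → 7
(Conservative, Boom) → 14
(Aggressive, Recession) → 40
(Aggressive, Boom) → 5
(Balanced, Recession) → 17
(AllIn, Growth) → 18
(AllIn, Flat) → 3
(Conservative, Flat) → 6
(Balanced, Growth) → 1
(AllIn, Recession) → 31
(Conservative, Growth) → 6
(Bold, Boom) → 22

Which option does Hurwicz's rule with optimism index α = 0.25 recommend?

Aggressive

Conservative: 0.25·14 + 0.75·6 = 8
Balanced: 0.25·28 + 0.75·1 = 7.75
Aggressive: 0.25·40 + 0.75·5 = 13.75
Bold: 0.25·40 + 0.75·0 = 10
AllIn: 0.25·31 + 0.75·3 = 10
Highest Hurwicz score = 13.75 → Aggressive.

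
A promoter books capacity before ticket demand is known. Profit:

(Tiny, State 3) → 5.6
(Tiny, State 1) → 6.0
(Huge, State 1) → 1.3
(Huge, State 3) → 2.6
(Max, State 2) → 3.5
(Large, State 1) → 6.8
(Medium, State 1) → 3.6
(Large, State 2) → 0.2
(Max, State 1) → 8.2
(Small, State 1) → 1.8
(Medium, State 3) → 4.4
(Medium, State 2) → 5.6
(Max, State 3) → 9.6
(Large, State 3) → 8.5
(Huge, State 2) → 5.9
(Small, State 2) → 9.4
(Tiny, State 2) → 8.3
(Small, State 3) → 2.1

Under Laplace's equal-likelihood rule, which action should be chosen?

Row averages: Tiny=199/30, Small=133/30, Medium=68/15, Large=31/6, Huge=49/15, Max=7.1
Highest average = 7.1 → Max.

Max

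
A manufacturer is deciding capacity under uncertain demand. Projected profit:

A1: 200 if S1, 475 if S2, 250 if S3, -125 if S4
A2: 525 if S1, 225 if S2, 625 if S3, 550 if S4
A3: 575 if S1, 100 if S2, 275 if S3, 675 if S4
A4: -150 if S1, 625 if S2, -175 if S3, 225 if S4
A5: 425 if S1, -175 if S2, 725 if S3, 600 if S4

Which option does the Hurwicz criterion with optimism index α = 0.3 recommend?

A1: 0.3·475 + 0.7·(-125) = 55
A2: 0.3·625 + 0.7·225 = 345
A3: 0.3·675 + 0.7·100 = 272.5
A4: 0.3·625 + 0.7·(-175) = 65
A5: 0.3·725 + 0.7·(-175) = 95
Highest Hurwicz score = 345 → A2.

A2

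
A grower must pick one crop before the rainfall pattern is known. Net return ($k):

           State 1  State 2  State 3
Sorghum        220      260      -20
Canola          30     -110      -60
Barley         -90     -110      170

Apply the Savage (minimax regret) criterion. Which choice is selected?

Sorghum

Column bests: State 1=220, State 2=260, State 3=170.
Sorghum regrets: 0, 0, 190 → max 190
Canola regrets: 190, 370, 230 → max 370
Barley regrets: 310, 370, 0 → max 370
Smallest max regret = 190 → Sorghum.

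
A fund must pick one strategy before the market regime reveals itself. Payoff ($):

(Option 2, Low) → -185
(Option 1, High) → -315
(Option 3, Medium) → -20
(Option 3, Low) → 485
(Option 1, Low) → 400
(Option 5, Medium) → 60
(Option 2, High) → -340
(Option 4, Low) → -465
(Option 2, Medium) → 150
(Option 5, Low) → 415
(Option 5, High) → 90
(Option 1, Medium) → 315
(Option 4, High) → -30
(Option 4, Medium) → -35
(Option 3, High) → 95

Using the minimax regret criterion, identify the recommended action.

Option 5

Column bests: Low=485, Medium=315, High=95.
Option 1 regrets: 85, 0, 410 → max 410
Option 2 regrets: 670, 165, 435 → max 670
Option 3 regrets: 0, 335, 0 → max 335
Option 4 regrets: 950, 350, 125 → max 950
Option 5 regrets: 70, 255, 5 → max 255
Smallest max regret = 255 → Option 5.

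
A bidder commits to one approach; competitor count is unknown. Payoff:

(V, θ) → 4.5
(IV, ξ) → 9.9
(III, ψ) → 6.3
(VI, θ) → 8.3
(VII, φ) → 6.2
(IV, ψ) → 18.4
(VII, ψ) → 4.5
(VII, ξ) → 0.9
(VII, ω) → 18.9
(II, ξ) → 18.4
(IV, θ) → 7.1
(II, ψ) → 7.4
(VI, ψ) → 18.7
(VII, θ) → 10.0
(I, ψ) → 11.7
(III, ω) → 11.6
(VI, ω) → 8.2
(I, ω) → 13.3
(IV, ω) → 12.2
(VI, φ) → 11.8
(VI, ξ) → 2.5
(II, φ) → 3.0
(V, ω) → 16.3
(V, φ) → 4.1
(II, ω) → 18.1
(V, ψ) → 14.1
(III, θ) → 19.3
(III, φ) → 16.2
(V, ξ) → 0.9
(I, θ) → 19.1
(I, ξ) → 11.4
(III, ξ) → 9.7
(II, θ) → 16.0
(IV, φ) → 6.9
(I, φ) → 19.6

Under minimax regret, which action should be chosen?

I

Column bests: θ=19.3, φ=19.6, ψ=18.7, ω=18.9, ξ=18.4.
I regrets: 0.2, 0.0, 7.0, 5.6, 7.0 → max 7.0
II regrets: 3.3, 16.6, 11.3, 0.8, 0.0 → max 16.6
III regrets: 0.0, 3.4, 12.4, 7.3, 8.7 → max 12.4
IV regrets: 12.2, 12.7, 0.3, 6.7, 8.5 → max 12.7
V regrets: 14.8, 15.5, 4.6, 2.6, 17.5 → max 17.5
VI regrets: 11.0, 7.8, 0.0, 10.7, 15.9 → max 15.9
VII regrets: 9.3, 13.4, 14.2, 0.0, 17.5 → max 17.5
Smallest max regret = 7.0 → I.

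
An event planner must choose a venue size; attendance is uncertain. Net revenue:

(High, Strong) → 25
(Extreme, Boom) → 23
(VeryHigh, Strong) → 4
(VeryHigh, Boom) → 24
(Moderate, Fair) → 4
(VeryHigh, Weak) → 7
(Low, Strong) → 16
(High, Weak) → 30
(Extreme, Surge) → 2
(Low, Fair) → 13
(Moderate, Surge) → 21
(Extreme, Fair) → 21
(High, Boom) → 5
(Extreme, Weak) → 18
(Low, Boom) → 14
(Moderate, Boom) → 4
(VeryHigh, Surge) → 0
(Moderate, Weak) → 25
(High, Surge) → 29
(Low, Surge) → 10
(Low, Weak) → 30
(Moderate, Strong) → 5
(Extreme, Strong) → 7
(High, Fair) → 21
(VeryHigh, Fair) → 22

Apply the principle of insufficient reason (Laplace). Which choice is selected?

Row averages: Low=16.6, Moderate=11.8, High=22, VeryHigh=11.4, Extreme=14.2
Highest average = 22 → High.

High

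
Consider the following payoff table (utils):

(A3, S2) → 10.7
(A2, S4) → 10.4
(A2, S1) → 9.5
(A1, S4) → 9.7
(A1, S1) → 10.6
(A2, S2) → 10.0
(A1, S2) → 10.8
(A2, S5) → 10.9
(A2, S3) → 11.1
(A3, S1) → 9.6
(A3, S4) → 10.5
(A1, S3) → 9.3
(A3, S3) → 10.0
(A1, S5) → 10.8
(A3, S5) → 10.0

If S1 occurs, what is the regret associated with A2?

1.1

Best payoff under S1 is 10.6.
Regret = 10.6 − 9.5 = 1.1.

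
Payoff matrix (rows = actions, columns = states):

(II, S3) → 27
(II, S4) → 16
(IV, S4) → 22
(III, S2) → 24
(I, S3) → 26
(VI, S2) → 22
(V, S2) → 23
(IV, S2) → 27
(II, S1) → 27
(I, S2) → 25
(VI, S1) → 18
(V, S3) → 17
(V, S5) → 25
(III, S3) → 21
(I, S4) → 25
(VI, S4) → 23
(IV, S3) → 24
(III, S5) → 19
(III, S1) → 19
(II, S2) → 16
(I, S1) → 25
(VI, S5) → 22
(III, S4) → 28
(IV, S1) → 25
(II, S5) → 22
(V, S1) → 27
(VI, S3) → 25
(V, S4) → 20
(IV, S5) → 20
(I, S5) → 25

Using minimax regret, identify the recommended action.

I

Column bests: S1=27, S2=27, S3=27, S4=28, S5=25.
I regrets: 2, 2, 1, 3, 0 → max 3
II regrets: 0, 11, 0, 12, 3 → max 12
III regrets: 8, 3, 6, 0, 6 → max 8
IV regrets: 2, 0, 3, 6, 5 → max 6
V regrets: 0, 4, 10, 8, 0 → max 10
VI regrets: 9, 5, 2, 5, 3 → max 9
Smallest max regret = 3 → I.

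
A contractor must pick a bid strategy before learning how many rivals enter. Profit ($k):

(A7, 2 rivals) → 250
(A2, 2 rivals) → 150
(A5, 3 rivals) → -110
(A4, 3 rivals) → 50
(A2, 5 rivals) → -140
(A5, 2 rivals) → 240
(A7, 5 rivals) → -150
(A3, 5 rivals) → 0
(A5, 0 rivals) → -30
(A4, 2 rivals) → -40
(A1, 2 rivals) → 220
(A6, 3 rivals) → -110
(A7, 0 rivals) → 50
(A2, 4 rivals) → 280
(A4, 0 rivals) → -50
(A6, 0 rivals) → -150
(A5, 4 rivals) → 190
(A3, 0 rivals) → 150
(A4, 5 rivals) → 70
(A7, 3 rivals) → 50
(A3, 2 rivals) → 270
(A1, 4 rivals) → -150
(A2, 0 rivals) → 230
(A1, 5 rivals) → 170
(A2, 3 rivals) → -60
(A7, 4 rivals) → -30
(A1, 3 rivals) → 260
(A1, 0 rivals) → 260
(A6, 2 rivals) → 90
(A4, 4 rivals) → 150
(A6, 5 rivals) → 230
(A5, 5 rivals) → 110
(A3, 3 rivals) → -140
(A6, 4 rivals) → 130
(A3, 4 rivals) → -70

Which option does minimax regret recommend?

Column bests: 0 rivals=260, 2 rivals=270, 3 rivals=260, 4 rivals=280, 5 rivals=230.
A1 regrets: 0, 50, 0, 430, 60 → max 430
A2 regrets: 30, 120, 320, 0, 370 → max 370
A3 regrets: 110, 0, 400, 350, 230 → max 400
A4 regrets: 310, 310, 210, 130, 160 → max 310
A5 regrets: 290, 30, 370, 90, 120 → max 370
A6 regrets: 410, 180, 370, 150, 0 → max 410
A7 regrets: 210, 20, 210, 310, 380 → max 380
Smallest max regret = 310 → A4.

A4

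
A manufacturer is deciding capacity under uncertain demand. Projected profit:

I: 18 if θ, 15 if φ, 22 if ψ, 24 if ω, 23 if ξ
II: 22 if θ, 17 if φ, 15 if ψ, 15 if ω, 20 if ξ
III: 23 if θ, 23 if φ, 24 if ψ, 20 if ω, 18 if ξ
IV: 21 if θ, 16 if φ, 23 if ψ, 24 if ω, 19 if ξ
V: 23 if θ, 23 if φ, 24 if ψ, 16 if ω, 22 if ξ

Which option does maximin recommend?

Row minima: I=15, II=15, III=18, IV=16, V=16
Best worst-case = 18 → III.

III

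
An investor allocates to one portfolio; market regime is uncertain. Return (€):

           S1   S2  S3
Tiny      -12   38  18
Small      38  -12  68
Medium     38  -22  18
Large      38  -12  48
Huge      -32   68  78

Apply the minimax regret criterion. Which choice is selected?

Column bests: S1=38, S2=68, S3=78.
Tiny regrets: 50, 30, 60 → max 60
Small regrets: 0, 80, 10 → max 80
Medium regrets: 0, 90, 60 → max 90
Large regrets: 0, 80, 30 → max 80
Huge regrets: 70, 0, 0 → max 70
Smallest max regret = 60 → Tiny.

Tiny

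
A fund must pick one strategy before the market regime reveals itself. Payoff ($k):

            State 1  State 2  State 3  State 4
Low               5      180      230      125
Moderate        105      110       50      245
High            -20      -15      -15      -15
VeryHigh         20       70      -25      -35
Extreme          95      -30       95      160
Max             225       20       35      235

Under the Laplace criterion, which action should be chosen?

Low

Row averages: Low=135, Moderate=127.5, High=-16.25, VeryHigh=7.5, Extreme=80, Max=128.75
Highest average = 135 → Low.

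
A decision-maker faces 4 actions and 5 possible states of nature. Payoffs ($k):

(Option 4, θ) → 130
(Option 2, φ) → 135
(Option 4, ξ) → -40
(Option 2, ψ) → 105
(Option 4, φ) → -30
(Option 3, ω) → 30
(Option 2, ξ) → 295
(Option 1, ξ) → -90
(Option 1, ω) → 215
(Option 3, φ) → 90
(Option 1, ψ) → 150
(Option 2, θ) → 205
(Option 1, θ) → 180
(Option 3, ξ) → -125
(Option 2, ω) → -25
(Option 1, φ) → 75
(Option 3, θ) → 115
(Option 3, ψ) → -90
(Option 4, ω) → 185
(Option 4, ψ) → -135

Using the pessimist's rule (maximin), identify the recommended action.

Row minima: Option 1=-90, Option 2=-25, Option 3=-125, Option 4=-135
Best worst-case = -25 → Option 2.

Option 2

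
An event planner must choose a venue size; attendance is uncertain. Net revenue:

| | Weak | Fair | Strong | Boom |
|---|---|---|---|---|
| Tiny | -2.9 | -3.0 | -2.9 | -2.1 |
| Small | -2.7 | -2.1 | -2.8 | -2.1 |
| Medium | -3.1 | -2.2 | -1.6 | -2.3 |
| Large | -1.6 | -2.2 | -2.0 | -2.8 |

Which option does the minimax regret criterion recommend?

Column bests: Weak=-1.6, Fair=-2.1, Strong=-1.6, Boom=-2.1.
Tiny regrets: 1.3, 0.9, 1.3, 0.0 → max 1.3
Small regrets: 1.1, 0.0, 1.2, 0.0 → max 1.2
Medium regrets: 1.5, 0.1, 0.0, 0.2 → max 1.5
Large regrets: 0.0, 0.1, 0.4, 0.7 → max 0.7
Smallest max regret = 0.7 → Large.

Large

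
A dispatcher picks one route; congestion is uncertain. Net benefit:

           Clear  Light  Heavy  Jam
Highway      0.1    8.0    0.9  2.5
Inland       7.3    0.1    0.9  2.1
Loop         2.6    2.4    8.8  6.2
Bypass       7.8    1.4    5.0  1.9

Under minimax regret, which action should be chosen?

Column bests: Clear=7.8, Light=8.0, Heavy=8.8, Jam=6.2.
Highway regrets: 7.7, 0.0, 7.9, 3.7 → max 7.9
Inland regrets: 0.5, 7.9, 7.9, 4.1 → max 7.9
Loop regrets: 5.2, 5.6, 0.0, 0.0 → max 5.6
Bypass regrets: 0.0, 6.6, 3.8, 4.3 → max 6.6
Smallest max regret = 5.6 → Loop.

Loop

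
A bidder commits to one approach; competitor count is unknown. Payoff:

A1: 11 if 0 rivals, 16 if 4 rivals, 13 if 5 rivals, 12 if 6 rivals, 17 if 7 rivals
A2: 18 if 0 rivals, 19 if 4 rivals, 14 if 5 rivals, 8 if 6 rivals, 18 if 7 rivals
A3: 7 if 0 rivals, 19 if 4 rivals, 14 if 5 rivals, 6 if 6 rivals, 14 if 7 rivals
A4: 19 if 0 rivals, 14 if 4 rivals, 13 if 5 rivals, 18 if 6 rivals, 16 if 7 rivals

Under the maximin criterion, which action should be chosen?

Row minima: A1=11, A2=8, A3=6, A4=13
Best worst-case = 13 → A4.

A4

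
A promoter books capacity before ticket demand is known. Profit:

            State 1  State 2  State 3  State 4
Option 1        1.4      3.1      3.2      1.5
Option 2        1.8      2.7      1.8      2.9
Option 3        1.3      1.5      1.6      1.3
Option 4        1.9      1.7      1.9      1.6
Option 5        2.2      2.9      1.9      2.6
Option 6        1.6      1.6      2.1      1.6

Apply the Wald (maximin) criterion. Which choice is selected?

Row minima: Option 1=1.4, Option 2=1.8, Option 3=1.3, Option 4=1.6, Option 5=1.9, Option 6=1.6
Best worst-case = 1.9 → Option 5.

Option 5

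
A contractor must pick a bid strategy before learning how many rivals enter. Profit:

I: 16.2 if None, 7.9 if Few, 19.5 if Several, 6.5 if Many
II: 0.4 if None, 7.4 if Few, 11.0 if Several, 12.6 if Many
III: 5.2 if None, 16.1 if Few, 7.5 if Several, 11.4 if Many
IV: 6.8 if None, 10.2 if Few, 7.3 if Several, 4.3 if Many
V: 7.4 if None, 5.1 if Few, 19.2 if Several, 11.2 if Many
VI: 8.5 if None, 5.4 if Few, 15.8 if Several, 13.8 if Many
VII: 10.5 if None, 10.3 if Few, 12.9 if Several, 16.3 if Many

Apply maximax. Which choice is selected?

I

Row maxima: I=19.5, II=12.6, III=16.1, IV=10.2, V=19.2, VI=15.8, VII=16.3
Best best-case = 19.5 → I.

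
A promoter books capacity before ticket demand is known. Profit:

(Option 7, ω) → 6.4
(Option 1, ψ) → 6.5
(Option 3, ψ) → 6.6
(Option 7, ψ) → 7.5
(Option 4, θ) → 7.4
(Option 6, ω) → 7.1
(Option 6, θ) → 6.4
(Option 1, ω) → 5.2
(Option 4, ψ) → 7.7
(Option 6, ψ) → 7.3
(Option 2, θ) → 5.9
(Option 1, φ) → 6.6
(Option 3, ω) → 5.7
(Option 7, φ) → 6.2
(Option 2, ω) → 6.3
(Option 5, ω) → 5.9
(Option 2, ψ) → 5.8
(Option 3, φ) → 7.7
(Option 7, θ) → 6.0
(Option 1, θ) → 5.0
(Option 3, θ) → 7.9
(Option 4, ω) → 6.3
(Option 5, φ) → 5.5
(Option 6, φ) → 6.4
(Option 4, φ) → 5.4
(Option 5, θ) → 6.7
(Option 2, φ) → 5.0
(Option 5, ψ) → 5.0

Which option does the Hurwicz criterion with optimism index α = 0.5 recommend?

Option 6

Option 1: 0.5·6.6 + 0.5·5.0 = 5.8
Option 2: 0.5·6.3 + 0.5·5.0 = 5.65
Option 3: 0.5·7.9 + 0.5·5.7 = 6.8
Option 4: 0.5·7.7 + 0.5·5.4 = 6.55
Option 5: 0.5·6.7 + 0.5·5.0 = 5.85
Option 6: 0.5·7.3 + 0.5·6.4 = 6.85
Option 7: 0.5·7.5 + 0.5·6.0 = 6.75
Highest Hurwicz score = 6.85 → Option 6.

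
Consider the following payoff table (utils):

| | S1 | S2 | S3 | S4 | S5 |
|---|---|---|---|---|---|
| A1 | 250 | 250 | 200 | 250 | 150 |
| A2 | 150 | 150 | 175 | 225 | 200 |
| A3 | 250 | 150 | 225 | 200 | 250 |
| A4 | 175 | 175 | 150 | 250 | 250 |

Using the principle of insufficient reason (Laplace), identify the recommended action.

A1

Row averages: A1=220, A2=180, A3=215, A4=200
Highest average = 220 → A1.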